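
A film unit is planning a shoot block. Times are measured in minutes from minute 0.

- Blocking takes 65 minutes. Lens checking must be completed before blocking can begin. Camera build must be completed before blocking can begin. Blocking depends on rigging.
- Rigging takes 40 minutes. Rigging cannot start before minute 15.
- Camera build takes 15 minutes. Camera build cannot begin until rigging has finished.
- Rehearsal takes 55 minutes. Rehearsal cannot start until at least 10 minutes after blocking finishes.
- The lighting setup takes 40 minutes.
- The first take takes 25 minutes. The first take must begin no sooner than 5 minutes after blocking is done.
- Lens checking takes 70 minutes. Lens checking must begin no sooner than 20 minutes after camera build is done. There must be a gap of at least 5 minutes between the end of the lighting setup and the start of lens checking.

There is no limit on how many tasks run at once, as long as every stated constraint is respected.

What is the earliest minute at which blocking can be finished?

225

The lighting setup can start immediately at minute 0; it finishes at minute 40.
Rigging waits on its own release at minute 15, so it starts at minute 15 and finishes at 15 + 40 = minute 55.
Camera build waits on rigging (finishes minute 55), so it starts at minute 55 and finishes at 55 + 15 = minute 70.
Lens checking needs all of camera build (finishes minute 70, plus 20-minute gap → minute 90); the lighting setup (finishes minute 40, plus 5-minute gap → minute 45). That puts its earliest start at minute 90; it finishes at 90 + 70 = minute 160.
Blocking cannot start until lens checking (finishes minute 160); camera build (finishes minute 70); rigging (finishes minute 55). The controlling bound is minute 160, so blocking finishes at 160 + 65 = minute 225.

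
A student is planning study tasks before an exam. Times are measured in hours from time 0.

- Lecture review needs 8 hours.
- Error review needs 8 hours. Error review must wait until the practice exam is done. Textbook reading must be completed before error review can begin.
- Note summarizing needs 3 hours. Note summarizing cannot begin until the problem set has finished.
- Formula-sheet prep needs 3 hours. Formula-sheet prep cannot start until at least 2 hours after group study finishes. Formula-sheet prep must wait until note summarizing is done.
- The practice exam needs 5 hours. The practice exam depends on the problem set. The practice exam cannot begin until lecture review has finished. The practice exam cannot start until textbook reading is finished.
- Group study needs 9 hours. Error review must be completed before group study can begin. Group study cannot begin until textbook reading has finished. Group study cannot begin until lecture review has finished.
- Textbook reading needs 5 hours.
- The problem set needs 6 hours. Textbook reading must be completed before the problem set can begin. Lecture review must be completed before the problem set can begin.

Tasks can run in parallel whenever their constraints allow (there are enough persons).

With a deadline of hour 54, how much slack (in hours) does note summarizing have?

34

Lecture review can start immediately at hour 0; it finishes at hour 8.
Textbook reading has no prerequisites, so it starts at hour 0 and finishes at hour 5.
For the problem set: textbook reading (finishes hour 5); lecture review (finishes hour 8). Taking the maximum gives a start of hour 8, and it finishes at 8 + 6 = hour 14.
After the problem set (finishes hour 14), note summarizing can start at hour 14 and finishes at hour 17.

Working backward from the deadline:
Formula-sheet prep must finish by hour 54; it takes 3 hours, so it must start by 54 − 3 = hour 51.
Note summarizing feeds into formula-sheet prep (must start by hour 51); so note summarizing must finish by hour 51 and therefore start by hour 48.
So note summarizing can start as early as hour 14 and as late as hour 48, giving 48 − 14 = 34 hours of slack.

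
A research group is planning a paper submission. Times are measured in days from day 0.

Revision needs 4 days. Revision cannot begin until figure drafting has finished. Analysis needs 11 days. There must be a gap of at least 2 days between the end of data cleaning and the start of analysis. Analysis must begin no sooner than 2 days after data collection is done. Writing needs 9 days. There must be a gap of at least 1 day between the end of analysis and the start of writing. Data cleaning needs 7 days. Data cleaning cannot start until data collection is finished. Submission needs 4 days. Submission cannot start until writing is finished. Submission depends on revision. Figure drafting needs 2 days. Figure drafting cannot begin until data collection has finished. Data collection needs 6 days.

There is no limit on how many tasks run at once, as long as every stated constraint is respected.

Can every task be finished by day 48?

Nothing blocks data collection, so it runs from day 0 to day 6.
Figure drafting waits on data collection (finishes day 6), so it starts at day 6 and finishes at 6 + 2 = day 8.
Revision waits on figure drafting (finishes day 8), so it starts at day 8 and finishes at 8 + 4 = day 12.
Data cleaning cannot begin until data collection (finishes day 6). It runs from day 6 to 6 + 7 = day 13.
For analysis: data cleaning (finishes day 13, plus 2-day gap → day 15); data collection (finishes day 6, plus 2-day gap → day 8). Taking the maximum gives a start of day 15, and it finishes at 15 + 11 = day 26.
After analysis (finishes day 26, plus 1-day gap → day 27), writing can start at day 27 and finishes at day 36.
Submission has to wait for writing (finishes day 36); revision (finishes day 12). The latest of these is day 36, so submission runs day 36 to 36 + 4 = day 40.
Every task is finished by day 40, which is no later than the deadline of 48, so the schedule is feasible.

Yes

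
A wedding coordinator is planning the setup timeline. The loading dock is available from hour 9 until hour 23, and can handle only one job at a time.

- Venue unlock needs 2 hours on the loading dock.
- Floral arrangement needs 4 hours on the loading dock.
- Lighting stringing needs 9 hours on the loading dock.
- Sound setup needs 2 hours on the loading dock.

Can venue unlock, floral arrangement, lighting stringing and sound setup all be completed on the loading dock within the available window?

The loading dock window is 23 − 9 = 14 hours.
Running back to back, the jobs need 2 + 4 + 9 + 2 = 17 hours on the loading dock.
Since 17 > 14, they cannot all fit.

No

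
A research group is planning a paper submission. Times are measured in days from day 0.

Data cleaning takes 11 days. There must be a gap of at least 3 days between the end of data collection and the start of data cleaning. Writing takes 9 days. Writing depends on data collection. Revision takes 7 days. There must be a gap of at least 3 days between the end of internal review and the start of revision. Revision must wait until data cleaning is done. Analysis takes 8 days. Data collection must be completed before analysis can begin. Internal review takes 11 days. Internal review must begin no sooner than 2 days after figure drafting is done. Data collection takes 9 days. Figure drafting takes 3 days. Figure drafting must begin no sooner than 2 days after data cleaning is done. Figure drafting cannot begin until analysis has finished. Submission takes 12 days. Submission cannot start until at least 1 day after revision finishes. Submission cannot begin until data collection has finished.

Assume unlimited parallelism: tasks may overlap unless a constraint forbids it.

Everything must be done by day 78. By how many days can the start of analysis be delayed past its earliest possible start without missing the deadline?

Nothing blocks data collection, so it runs from day 0 to day 9.
Analysis cannot begin until data collection (finishes day 9). It runs from day 9 to 9 + 8 = day 17.

Working backward from the deadline:
Submission must finish by day 78; it takes 12 days, so it must start by 78 − 12 = day 66.
Revision feeds into submission (must start by day 66, minus 1-day gap → day 65); so revision must finish by day 65 and therefore start by day 58.
Internal review has to be done before revision (must start by day 58, minus 3-day gap → day 55). That means finishing by day 55, i.e. starting by 55 − 11 = day 44.
Figure drafting has to be done before internal review (must start by day 44, minus 2-day gap → day 42). That means finishing by day 42, i.e. starting by 42 − 3 = day 39.
Analysis has to be done before figure drafting (must start by day 39). That means finishing by day 39, i.e. starting by 39 − 8 = day 31.
So analysis can start as early as day 9 and as late as day 31, giving 31 − 9 = 22 days of slack.

22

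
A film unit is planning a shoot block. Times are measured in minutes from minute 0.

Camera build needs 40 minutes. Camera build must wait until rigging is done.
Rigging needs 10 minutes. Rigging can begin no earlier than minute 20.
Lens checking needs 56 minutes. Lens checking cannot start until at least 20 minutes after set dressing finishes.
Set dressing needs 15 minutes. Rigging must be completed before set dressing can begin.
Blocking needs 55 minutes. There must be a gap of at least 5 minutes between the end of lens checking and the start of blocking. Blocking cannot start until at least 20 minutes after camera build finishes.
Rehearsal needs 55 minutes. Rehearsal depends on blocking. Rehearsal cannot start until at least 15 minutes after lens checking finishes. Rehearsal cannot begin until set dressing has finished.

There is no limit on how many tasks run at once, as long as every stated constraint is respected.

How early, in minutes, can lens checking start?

Rigging cannot begin until its own release at minute 20. It runs from minute 20 to 20 + 10 = minute 30.
Set dressing cannot begin until rigging (finishes minute 30). It runs from minute 30 to 30 + 15 = minute 45.
Lens checking waits on set dressing (finishes minute 45, plus 20-minute gap → minute 65), so the earliest it can start is minute 65.

65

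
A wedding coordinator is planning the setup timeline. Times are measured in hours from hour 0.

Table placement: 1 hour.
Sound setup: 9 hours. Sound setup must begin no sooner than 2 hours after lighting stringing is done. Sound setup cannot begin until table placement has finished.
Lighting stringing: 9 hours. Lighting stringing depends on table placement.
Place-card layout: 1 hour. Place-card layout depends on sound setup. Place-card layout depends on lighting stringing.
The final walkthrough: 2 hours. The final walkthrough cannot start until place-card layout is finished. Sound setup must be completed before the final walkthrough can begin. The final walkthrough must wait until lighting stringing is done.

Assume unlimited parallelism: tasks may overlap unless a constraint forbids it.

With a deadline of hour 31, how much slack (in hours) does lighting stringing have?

Table placement can start immediately at hour 0; it finishes at hour 1.
Lighting stringing cannot begin until table placement (finishes hour 1). It runs from hour 1 to 1 + 9 = hour 10.

Working backward from the deadline:
To finish by hour 31, the final walkthrough (duration 2) must start no later than hour 29.
Place-card layout feeds into the final walkthrough (must start by hour 29); so place-card layout must finish by hour 29 and therefore start by hour 28.
For sound setup: place-card layout (must start by hour 28); the final walkthrough (must start by hour 29). The most restrictive is hour 28; with a 9-hour duration, sound setup must start by hour 19.
Lighting stringing must finish in time for sound setup (must start by hour 19, minus 2-hour gap → hour 17); place-card layout (must start by hour 28); the final walkthrough (must start by hour 29). The tightest is hour 17, so lighting stringing must start by 17 − 9 = hour 8.
So lighting stringing can start as early as hour 1 and as late as hour 8, giving 8 − 1 = 7 hours of slack.

7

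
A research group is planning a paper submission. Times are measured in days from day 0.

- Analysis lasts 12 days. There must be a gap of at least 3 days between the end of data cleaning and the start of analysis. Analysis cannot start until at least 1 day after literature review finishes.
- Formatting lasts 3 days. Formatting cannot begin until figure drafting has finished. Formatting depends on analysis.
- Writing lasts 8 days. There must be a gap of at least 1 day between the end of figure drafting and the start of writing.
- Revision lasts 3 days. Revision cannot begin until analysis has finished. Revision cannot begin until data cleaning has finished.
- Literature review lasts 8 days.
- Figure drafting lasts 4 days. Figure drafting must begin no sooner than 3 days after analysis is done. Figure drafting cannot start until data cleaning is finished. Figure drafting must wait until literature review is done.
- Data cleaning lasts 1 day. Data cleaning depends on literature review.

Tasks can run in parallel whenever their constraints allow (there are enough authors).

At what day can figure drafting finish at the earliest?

31

Literature review has no prerequisites, so it starts at day 0 and finishes at day 8.
Data cleaning cannot begin until literature review (finishes day 8). It runs from day 8 to 8 + 1 = day 9.
Analysis has to wait for data cleaning (finishes day 9, plus 3-day gap → day 12); literature review (finishes day 8, plus 1-day gap → day 9). The latest of these is day 12, so analysis runs day 12 to 12 + 12 = day 24.
Figure drafting cannot start until analysis (finishes day 24, plus 3-day gap → day 27); data cleaning (finishes day 9); literature review (finishes day 8). The controlling bound is day 27, so figure drafting finishes at 27 + 4 = day 31.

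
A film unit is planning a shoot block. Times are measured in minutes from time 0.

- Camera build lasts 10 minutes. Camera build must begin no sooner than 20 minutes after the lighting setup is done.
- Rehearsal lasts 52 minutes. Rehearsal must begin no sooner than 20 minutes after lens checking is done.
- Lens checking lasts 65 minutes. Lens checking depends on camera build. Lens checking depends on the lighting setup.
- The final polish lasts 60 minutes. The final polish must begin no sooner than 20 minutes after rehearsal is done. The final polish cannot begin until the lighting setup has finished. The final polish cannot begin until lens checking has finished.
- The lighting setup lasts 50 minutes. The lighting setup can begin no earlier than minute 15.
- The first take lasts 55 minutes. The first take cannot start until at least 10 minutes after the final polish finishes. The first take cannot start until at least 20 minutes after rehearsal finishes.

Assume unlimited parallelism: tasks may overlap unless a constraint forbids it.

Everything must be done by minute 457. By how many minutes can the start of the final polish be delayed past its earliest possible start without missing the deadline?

80

After its own release at minute 15, the lighting setup can start at minute 15 and finishes at minute 65.
Camera build waits on the lighting setup (finishes minute 65, plus 20-minute gap → minute 85), so it starts at minute 85 and finishes at 85 + 10 = minute 95.
Lens checking cannot start until camera build (finishes minute 95); the lighting setup (finishes minute 65). The controlling bound is minute 95, so lens checking finishes at 95 + 65 = minute 160.
After lens checking (finishes minute 160, plus 20-minute gap → minute 180), rehearsal can start at minute 180 and finishes at minute 232.
The final polish needs all of rehearsal (finishes minute 232, plus 20-minute gap → minute 252); the lighting setup (finishes minute 65); lens checking (finishes minute 160). That puts its earliest start at minute 252; it finishes at 252 + 60 = minute 312.

Working backward from the deadline:
Nothing follows the first take; the deadline of minute 457 is its only limit. It must start by 457 − 55 = minute 402.
The final polish has to be done before the first take (must start by minute 402, minus 10-minute gap → minute 392). That means finishing by minute 392, i.e. starting by 392 − 60 = minute 332.
So the final polish can start as early as minute 252 and as late as minute 332, giving 332 − 252 = 80 minutes of slack.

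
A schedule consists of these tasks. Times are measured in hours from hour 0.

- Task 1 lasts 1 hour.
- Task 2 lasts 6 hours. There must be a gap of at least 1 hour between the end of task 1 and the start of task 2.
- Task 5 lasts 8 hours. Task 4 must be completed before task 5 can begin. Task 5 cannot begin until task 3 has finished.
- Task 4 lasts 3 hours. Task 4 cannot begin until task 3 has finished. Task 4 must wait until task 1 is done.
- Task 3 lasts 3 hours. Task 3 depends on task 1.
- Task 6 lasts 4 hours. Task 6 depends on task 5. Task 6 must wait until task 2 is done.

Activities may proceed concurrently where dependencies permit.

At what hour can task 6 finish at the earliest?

19

Task 1 can start immediately at hour 0; it finishes at hour 1.
After task 1 (finishes hour 1), task 3 can start at hour 1 and finishes at hour 4.
Task 4 has to wait for task 3 (finishes hour 4); task 1 (finishes hour 1). The latest of these is hour 4, so task 4 runs hour 4 to 4 + 3 = hour 7.
For task 5: task 4 (finishes hour 7); task 3 (finishes hour 4). Taking the maximum gives a start of hour 7, and it finishes at 7 + 8 = hour 15.
After task 1 (finishes hour 1, plus 1-hour gap → hour 2), task 2 can start at hour 2 and finishes at hour 8.
Task 6 needs all of task 5 (finishes hour 15); task 2 (finishes hour 8). That puts its earliest start at hour 15; it finishes at 15 + 4 = hour 19.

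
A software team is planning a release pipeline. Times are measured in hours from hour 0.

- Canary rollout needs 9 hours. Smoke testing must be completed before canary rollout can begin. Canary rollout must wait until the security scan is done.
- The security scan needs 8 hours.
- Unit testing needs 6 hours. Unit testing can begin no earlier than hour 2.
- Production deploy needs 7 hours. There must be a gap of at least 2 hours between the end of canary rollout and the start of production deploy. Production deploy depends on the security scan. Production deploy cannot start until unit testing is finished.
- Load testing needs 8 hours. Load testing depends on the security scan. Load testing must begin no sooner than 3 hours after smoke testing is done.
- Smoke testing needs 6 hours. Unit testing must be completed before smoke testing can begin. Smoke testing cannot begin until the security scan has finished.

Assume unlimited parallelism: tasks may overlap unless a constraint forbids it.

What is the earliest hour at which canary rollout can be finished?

Nothing blocks the security scan, so it runs from hour 0 to hour 8.
Unit testing cannot begin until its own release at hour 2. It runs from hour 2 to 2 + 6 = hour 8.
Smoke testing has to wait for unit testing (finishes hour 8); the security scan (finishes hour 8). The latest of these is hour 8, so smoke testing runs hour 8 to 8 + 6 = hour 14.
Canary rollout needs all of smoke testing (finishes hour 14); the security scan (finishes hour 8). That puts its earliest start at hour 14; it finishes at 14 + 9 = hour 23.

23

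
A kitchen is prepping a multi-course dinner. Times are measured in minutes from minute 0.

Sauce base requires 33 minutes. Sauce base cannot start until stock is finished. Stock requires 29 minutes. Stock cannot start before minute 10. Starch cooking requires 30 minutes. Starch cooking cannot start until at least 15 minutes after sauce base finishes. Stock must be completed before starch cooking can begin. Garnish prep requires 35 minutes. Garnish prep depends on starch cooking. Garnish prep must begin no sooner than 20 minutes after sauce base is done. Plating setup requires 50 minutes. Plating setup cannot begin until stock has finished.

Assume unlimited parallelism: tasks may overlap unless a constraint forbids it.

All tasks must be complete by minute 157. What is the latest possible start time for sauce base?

44

Garnish prep has no dependents, so it just needs to finish by minute 157. Starting by 157 − 35 = minute 122 achieves that.
Starch cooking must finish before garnish prep (must start by minute 122). With a 30-minute duration, starch cooking must start by 122 − 30 = minute 92.
Sauce base feeds starch cooking (must start by minute 92, minus 15-minute gap → minute 77); garnish prep (must start by minute 122, minus 20-minute gap → minute 102). Taking the minimum, sauce base must finish by minute 77 and start by 77 − 33 = minute 44.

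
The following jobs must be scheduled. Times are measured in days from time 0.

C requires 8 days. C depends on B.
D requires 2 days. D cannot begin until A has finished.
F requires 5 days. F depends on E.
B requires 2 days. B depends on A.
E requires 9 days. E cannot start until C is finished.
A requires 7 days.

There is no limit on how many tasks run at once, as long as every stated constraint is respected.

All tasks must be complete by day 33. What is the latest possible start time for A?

2

F must finish by day 33; it takes 5 days, so it must start by 33 − 5 = day 28.
Since F (must start by day 28) depends on it, E must finish by day 28. Backing off its 9-day duration gives a latest start of day 19.
Since E (must start by day 19) depends on it, C must finish by day 19. Backing off its 8-day duration gives a latest start of day 11.
B feeds into C (must start by day 11); so B must finish by day 11 and therefore start by day 9.
Nothing follows D; the deadline of day 33 is its only limit. It must start by 33 − 2 = day 31.
A must finish in time for B (must start by day 9); D (must start by day 31). The tightest is day 9, so A must start by 9 − 7 = day 2.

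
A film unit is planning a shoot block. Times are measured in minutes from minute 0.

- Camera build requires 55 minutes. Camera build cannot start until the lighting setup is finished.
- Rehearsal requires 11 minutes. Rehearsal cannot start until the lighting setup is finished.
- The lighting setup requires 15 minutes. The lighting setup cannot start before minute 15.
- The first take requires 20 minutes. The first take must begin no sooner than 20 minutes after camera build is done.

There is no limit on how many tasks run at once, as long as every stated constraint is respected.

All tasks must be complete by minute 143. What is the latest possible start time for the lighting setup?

33

Nothing follows the first take; the deadline of minute 143 is its only limit. It must start by 143 − 20 = minute 123.
Camera build must finish before the first take (must start by minute 123, minus 20-minute gap → minute 103). With a 55-minute duration, camera build must start by 103 − 55 = minute 48.
Rehearsal must finish by minute 143; it takes 11 minutes, so it must start by 143 − 11 = minute 132.
The lighting setup must finish in time for camera build (must start by minute 48); rehearsal (must start by minute 132). The tightest is minute 48, so the lighting setup must start by 48 − 15 = minute 33.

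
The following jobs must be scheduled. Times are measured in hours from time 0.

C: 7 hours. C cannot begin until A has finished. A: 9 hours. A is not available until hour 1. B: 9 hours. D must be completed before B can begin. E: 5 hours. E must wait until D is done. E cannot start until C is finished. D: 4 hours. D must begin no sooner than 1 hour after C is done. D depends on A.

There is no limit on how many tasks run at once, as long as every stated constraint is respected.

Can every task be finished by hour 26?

A waits on its own release at hour 1, so it starts at hour 1 and finishes at 1 + 9 = hour 10.
C waits on A (finishes hour 10), so it starts at hour 10 and finishes at 10 + 7 = hour 17.
D needs all of C (finishes hour 17, plus 1-hour gap → hour 18); A (finishes hour 10). That puts its earliest start at hour 18; it finishes at 18 + 4 = hour 22.
E needs all of D (finishes hour 22); C (finishes hour 17). That puts its earliest start at hour 22; it finishes at 22 + 5 = hour 27.
After D (finishes hour 22), B can start at hour 22 and finishes at hour 31.
The earliest everything can be done is hour 31, which is after the deadline of 26, so it is not possible.

No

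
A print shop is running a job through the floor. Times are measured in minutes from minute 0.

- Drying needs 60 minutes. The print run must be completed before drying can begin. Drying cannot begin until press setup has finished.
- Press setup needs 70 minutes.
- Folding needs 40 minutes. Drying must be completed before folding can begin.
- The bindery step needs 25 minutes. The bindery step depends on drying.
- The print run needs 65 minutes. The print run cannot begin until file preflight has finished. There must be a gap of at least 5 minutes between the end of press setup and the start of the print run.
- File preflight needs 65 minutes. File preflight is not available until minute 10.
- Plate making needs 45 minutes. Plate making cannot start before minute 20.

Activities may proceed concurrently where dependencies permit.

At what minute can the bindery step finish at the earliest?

225

Press setup can start immediately at minute 0; it finishes at minute 70.
File preflight cannot begin until its own release at minute 10. It runs from minute 10 to 10 + 65 = minute 75.
The print run needs all of file preflight (finishes minute 75); press setup (finishes minute 70, plus 5-minute gap → minute 75). That puts its earliest start at minute 75; it finishes at 75 + 65 = minute 140.
For drying: the print run (finishes minute 140); press setup (finishes minute 70). Taking the maximum gives a start of minute 140, and it finishes at 140 + 60 = minute 200.
After drying (finishes minute 200), the bindery step can start at minute 200 and finishes at minute 225.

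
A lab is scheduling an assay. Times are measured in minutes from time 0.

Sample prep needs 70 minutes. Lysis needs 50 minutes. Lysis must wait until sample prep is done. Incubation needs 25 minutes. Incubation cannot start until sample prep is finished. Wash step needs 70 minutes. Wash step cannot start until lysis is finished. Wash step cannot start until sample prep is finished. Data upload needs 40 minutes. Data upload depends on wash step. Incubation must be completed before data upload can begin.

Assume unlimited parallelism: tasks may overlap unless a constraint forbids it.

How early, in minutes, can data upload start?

Sample prep has no prerequisites, so it starts at minute 0 and finishes at minute 70.
Incubation waits on sample prep (finishes minute 70), so it starts at minute 70 and finishes at 70 + 25 = minute 95.
Lysis cannot begin until sample prep (finishes minute 70). It runs from minute 70 to 70 + 50 = minute 120.
Wash step cannot start until lysis (finishes minute 120); sample prep (finishes minute 70). The controlling bound is minute 120, so wash step finishes at 120 + 70 = minute 190.
Data upload waits on wash step (finishes minute 190); incubation (finishes minute 95). The latest of these is minute 190, which is the earliest data upload can start.

190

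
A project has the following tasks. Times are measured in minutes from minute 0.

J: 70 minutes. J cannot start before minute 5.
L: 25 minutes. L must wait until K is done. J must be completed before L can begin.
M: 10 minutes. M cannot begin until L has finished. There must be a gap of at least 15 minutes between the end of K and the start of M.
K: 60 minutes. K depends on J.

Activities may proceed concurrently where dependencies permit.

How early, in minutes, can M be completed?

170

J cannot begin until its own release at minute 5. It runs from minute 5 to 5 + 70 = minute 75.
K waits on J (finishes minute 75), so it starts at minute 75 and finishes at 75 + 60 = minute 135.
L needs all of K (finishes minute 135); J (finishes minute 75). That puts its earliest start at minute 135; it finishes at 135 + 25 = minute 160.
M has to wait for L (finishes minute 160); K (finishes minute 135, plus 15-minute gap → minute 150). The latest of these is minute 160, so M runs minute 160 to 160 + 10 = minute 170.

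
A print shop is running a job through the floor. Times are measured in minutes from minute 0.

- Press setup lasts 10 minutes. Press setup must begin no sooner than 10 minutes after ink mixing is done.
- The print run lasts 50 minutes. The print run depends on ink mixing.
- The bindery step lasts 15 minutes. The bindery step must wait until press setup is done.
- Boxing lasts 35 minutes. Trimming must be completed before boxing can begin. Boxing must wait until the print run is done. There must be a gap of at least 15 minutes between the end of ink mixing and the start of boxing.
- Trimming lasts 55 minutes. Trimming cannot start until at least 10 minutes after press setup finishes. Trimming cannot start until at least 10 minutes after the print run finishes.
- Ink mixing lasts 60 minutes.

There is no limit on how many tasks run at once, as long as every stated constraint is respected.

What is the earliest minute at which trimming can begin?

Ink mixing has no prerequisites, so it starts at minute 0 and finishes at minute 60.
After ink mixing (finishes minute 60), the print run can start at minute 60 and finishes at minute 110.
Press setup waits on ink mixing (finishes minute 60, plus 10-minute gap → minute 70), so it starts at minute 70 and finishes at 70 + 10 = minute 80.
Trimming waits on press setup (finishes minute 80, plus 10-minute gap → minute 90); the print run (finishes minute 110, plus 10-minute gap → minute 120). The latest of these is minute 120, which is the earliest trimming can start.

120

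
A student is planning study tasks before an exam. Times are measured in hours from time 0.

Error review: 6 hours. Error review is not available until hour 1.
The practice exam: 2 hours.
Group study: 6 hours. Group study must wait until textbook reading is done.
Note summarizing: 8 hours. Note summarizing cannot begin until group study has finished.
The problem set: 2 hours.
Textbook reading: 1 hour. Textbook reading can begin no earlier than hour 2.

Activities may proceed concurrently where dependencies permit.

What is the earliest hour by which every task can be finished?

17

Error review waits on its own release at hour 1, so it starts at hour 1 and finishes at 1 + 6 = hour 7.
The practice exam can start immediately at hour 0; it finishes at hour 2.
The problem set can start immediately at hour 0; it finishes at hour 2.
After its own release at hour 2, textbook reading can start at hour 2 and finishes at hour 3.
Group study waits on textbook reading (finishes hour 3), so it starts at hour 3 and finishes at 3 + 6 = hour 9.
Note summarizing waits on group study (finishes hour 9), so it starts at hour 9 and finishes at 9 + 8 = hour 17.
All tasks are finished once the last one completes. Finish times: Textbook reading at 3, The problem set at 2, The practice exam at 2, Error review at 7, Group study at 9, Note summarizing at 17. The latest is hour 17.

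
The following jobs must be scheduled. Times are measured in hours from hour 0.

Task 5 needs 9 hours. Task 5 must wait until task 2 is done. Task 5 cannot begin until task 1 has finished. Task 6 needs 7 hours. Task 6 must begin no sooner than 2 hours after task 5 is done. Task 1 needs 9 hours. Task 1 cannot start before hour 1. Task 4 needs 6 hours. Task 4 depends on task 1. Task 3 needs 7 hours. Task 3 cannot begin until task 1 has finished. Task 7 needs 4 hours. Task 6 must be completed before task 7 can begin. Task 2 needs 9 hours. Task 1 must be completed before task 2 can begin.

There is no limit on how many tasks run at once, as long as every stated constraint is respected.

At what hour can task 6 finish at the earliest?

37

Task 1 cannot begin until its own release at hour 1. It runs from hour 1 to 1 + 9 = hour 10.
Task 2 waits on task 1 (finishes hour 10), so it starts at hour 10 and finishes at 10 + 9 = hour 19.
Task 5 cannot start until task 2 (finishes hour 19); task 1 (finishes hour 10). The controlling bound is hour 19, so task 5 finishes at 19 + 9 = hour 28.
After task 5 (finishes hour 28, plus 2-hour gap → hour 30), task 6 can start at hour 30 and finishes at hour 37.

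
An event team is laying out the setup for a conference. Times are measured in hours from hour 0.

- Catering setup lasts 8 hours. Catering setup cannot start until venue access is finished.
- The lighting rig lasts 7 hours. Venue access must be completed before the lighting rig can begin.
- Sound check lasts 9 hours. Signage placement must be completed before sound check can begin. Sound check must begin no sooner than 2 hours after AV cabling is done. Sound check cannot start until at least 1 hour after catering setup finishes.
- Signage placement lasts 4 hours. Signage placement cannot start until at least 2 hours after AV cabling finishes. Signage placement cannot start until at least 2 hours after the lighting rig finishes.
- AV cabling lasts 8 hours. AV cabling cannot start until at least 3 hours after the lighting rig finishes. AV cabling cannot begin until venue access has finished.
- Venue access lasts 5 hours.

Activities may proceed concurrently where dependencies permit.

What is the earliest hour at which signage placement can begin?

25

Venue access can start immediately at hour 0; it finishes at hour 5.
The lighting rig cannot begin until venue access (finishes hour 5). It runs from hour 5 to 5 + 7 = hour 12.
AV cabling needs all of the lighting rig (finishes hour 12, plus 3-hour gap → hour 15); venue access (finishes hour 5). That puts its earliest start at hour 15; it finishes at 15 + 8 = hour 23.
Signage placement waits on AV cabling (finishes hour 23, plus 2-hour gap → hour 25); the lighting rig (finishes hour 12, plus 2-hour gap → hour 14). The latest of these is hour 25, which is the earliest signage placement can start.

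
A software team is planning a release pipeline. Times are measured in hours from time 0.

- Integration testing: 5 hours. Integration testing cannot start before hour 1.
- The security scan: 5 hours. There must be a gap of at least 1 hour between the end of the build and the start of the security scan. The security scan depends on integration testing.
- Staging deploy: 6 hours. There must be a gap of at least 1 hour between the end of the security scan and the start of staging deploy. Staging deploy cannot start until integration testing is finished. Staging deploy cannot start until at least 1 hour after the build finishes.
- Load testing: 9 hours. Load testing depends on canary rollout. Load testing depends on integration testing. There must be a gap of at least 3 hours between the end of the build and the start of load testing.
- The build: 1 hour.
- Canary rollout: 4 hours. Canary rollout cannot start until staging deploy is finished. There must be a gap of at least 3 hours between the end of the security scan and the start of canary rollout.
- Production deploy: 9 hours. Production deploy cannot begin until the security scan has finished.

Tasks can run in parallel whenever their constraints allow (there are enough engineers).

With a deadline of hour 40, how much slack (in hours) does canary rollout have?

After its own release at hour 1, integration testing can start at hour 1 and finishes at hour 6.
Nothing blocks the build, so it runs from hour 0 to hour 1.
The security scan has to wait for the build (finishes hour 1, plus 1-hour gap → hour 2); integration testing (finishes hour 6). The latest of these is hour 6, so the security scan runs hour 6 to 6 + 5 = hour 11.
Staging deploy needs all of the security scan (finishes hour 11, plus 1-hour gap → hour 12); integration testing (finishes hour 6); the build (finishes hour 1, plus 1-hour gap → hour 2). That puts its earliest start at hour 12; it finishes at 12 + 6 = hour 18.
Canary rollout cannot start until staging deploy (finishes hour 18); the security scan (finishes hour 11, plus 3-hour gap → hour 14). The controlling bound is hour 18, so canary rollout finishes at 18 + 4 = hour 22.

Working backward from the deadline:
Load testing must finish by hour 40; it takes 9 hours, so it must start by 40 − 9 = hour 31.
Canary rollout must finish before load testing (must start by hour 31). With a 4-hour duration, canary rollout must start by 31 − 4 = hour 27.
So canary rollout can start as early as hour 18 and as late as hour 27, giving 27 − 18 = 9 hours of slack.

9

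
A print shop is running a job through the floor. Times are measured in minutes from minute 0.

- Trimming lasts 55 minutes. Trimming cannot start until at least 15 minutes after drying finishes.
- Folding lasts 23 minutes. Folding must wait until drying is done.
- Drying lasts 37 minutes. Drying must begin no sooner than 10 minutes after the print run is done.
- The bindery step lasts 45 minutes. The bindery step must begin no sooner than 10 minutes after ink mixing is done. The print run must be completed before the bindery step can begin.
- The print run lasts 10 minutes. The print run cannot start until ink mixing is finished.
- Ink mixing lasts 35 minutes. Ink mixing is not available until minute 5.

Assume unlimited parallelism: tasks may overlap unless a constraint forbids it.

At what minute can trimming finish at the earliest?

167

Ink mixing waits on its own release at minute 5, so it starts at minute 5 and finishes at 5 + 35 = minute 40.
After ink mixing (finishes minute 40), the print run can start at minute 40 and finishes at minute 50.
Drying waits on the print run (finishes minute 50, plus 10-minute gap → minute 60), so it starts at minute 60 and finishes at 60 + 37 = minute 97.
Trimming cannot begin until drying (finishes minute 97, plus 15-minute gap → minute 112). It runs from minute 112 to 112 + 55 = minute 167.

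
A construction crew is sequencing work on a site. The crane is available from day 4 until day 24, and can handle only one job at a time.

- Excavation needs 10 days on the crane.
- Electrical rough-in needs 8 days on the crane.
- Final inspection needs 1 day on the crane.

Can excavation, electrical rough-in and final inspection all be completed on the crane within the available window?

The crane window is 24 − 4 = 20 days.
Running back to back, the jobs need 10 + 8 + 1 = 19 days on the crane.
Since 19 ≤ 20, they fit within the window.

Yes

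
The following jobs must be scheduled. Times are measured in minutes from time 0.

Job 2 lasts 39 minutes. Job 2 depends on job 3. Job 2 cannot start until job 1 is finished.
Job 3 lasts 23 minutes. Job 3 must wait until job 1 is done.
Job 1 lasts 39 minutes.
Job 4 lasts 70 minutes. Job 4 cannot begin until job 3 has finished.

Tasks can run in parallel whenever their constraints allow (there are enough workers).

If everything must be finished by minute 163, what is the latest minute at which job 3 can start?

70

To finish by minute 163, job 2 (duration 39) must start no later than minute 124.
Job 4 must finish by minute 163; it takes 70 minutes, so it must start by 163 − 70 = minute 93.
Job 3 has several dependents: job 2 (must start by minute 124); job 4 (must start by minute 93). The earliest of those limits is minute 93, so job 3 must start by 93 − 23 = minute 70.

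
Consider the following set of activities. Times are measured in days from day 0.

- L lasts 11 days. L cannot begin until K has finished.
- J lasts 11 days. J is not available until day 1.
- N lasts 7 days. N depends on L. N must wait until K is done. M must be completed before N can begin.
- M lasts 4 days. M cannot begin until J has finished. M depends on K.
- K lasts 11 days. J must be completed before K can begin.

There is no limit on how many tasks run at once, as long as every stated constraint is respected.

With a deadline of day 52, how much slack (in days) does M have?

18

J cannot begin until its own release at day 1. It runs from day 1 to 1 + 11 = day 12.
After J (finishes day 12), K can start at day 12 and finishes at day 23.
For M: J (finishes day 12); K (finishes day 23). Taking the maximum gives a start of day 23, and it finishes at 23 + 4 = day 27.

Working backward from the deadline:
N has no dependents, so it just needs to finish by day 52. Starting by 52 − 7 = day 45 achieves that.
Since N (must start by day 45) depends on it, M must finish by day 45. Backing off its 4-day duration gives a latest start of day 41.
So M can start as early as day 23 and as late as day 41, giving 41 − 23 = 18 days of slack.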